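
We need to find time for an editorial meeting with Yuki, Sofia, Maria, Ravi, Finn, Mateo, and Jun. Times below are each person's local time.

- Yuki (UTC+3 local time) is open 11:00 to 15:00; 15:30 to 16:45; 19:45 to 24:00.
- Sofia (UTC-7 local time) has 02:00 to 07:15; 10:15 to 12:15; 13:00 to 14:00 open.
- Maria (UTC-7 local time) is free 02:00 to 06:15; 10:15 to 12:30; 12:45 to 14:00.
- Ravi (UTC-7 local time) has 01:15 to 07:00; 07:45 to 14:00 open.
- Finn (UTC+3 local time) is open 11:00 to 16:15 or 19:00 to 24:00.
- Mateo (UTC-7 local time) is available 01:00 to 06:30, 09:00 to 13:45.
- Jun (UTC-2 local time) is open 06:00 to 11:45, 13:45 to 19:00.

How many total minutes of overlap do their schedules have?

390

Yuki in UTC: 08:00-12:00, 12:30-13:45, 16:45-21:00 (subtract 3h to convert from UTC+3).
Sofia in UTC: 09:00-14:15, 17:15-19:15, 20:00-21:00 (add 7h to convert from UTC-7).
Maria in UTC: 09:00-13:15, 17:15-19:30, 19:45-21:00 (add 7h to convert from UTC-7).
Ravi in UTC: 08:15-14:00, 14:45-21:00 (add 7h to convert from UTC-7).
Finn in UTC: 08:00-13:15, 16:00-21:00 (subtract 3h to convert from UTC+3).
Mateo in UTC: 08:00-13:30, 16:00-20:45 (add 7h to convert from UTC-7).
Jun in UTC: 08:00-13:45, 15:45-21:00 (add 2h to convert from UTC-2).
Yuki ∩ Sofia: 09:00-12:00, 12:30-13:45, 17:15-19:15, 20:00-21:00.
Yuki ∩ Sofia ∩ Maria: 09:00-12:00, 12:30-13:15, 17:15-19:15, 20:00-21:00.
Yuki ∩ Sofia ∩ Maria ∩ Ravi: 09:00-12:00, 12:30-13:15, 17:15-19:15, 20:00-21:00.
Yuki ∩ Sofia ∩ Maria ∩ Ravi ∩ Finn: 09:00-12:00, 12:30-13:15, 17:15-19:15, 20:00-21:00.
Yuki ∩ Sofia ∩ Maria ∩ Ravi ∩ Finn ∩ Mateo: 09:00-12:00, 12:30-13:15, 17:15-19:15, 20:00-20:45.
Yuki ∩ Sofia ∩ Maria ∩ Ravi ∩ Finn ∩ Mateo ∩ Jun: 09:00-12:00, 12:30-13:15, 17:15-19:15, 20:00-20:45.
Those are the intersection windows.
Summing the common windows: 180 + 45 + 120 + 45 = 390 minutes.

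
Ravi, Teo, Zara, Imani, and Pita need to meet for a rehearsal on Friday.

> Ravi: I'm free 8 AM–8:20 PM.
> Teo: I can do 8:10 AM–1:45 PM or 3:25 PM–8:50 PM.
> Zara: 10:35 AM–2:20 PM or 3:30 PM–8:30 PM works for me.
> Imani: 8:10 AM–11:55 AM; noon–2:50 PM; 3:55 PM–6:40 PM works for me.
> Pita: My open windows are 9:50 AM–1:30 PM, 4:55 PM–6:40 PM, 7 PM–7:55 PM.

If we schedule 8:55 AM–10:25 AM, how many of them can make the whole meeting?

Ravi, Teo, and Imani can make the full 08:55-10:25 slot — that's 3.

3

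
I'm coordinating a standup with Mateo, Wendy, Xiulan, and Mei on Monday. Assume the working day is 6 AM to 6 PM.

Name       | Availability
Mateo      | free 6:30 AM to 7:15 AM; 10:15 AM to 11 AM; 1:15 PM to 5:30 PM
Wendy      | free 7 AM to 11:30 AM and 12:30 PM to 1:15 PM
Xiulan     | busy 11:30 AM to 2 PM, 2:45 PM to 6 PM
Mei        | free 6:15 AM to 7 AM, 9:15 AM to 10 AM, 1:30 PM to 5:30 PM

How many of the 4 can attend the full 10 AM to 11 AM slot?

2

Mateo free: 06:30-07:15, 10:15-11:00, 13:15-17:30.
Wendy free: 07:00-11:30, 12:30-13:15.
Xiulan free: 06:00-11:30, 14:00-14:45 (invert busy blocks within the working day).
Mei free: 06:15-07:00, 09:15-10:00, 13:30-17:30.
Wendy and Xiulan can make the full 10:00-11:00 slot — that's 2.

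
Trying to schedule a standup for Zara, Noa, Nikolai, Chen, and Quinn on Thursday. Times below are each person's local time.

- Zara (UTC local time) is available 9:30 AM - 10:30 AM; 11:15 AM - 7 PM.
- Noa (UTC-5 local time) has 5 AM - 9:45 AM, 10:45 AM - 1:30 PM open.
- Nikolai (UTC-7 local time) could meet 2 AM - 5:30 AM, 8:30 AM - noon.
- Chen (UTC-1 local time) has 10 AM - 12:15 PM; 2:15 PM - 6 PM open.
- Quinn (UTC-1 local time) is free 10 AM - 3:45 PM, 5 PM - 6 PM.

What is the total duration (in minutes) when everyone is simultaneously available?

Zara in UTC: 09:30-10:30, 11:15-19:00.
Noa in UTC: 10:00-14:45, 15:45-18:30 (add 5h to convert from UTC-5).
Nikolai in UTC: 09:00-12:30, 15:30-19:00 (add 7h to convert from UTC-7).
Chen in UTC: 11:00-13:15, 15:15-19:00 (add 1h to convert from UTC-1).
Quinn in UTC: 11:00-16:45, 18:00-19:00 (add 1h to convert from UTC-1).
Zara ∩ Noa: 10:00-10:30, 11:15-14:45, 15:45-18:30.
Zara ∩ Noa ∩ Nikolai: 10:00-10:30, 11:15-12:30, 15:45-18:30.
Zara ∩ Noa ∩ Nikolai ∩ Chen: 11:15-12:30, 15:45-18:30.
Zara ∩ Noa ∩ Nikolai ∩ Chen ∩ Quinn: 11:15-12:30, 15:45-16:45, 18:00-18:30.
Summing the common windows: 75 + 60 + 30 = 165 minutes.

165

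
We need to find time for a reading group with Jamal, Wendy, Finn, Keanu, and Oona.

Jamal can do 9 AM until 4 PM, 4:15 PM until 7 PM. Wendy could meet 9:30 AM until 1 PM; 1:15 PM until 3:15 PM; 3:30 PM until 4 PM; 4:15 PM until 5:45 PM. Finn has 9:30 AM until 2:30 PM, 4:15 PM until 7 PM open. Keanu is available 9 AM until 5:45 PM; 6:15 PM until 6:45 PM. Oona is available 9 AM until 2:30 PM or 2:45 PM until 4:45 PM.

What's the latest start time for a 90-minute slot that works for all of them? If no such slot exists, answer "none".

11:30

Jamal ∩ Wendy: 09:30-13:00, 13:15-15:15, 15:30-16:00, 16:15-17:45.
Jamal ∩ Wendy ∩ Finn: 09:30-13:00, 13:15-14:30, 16:15-17:45.
Jamal ∩ Wendy ∩ Finn ∩ Keanu: 09:30-13:00, 13:15-14:30, 16:15-17:45.
Jamal ∩ Wendy ∩ Finn ∩ Keanu ∩ Oona: 09:30-13:00, 13:15-14:30, 16:15-16:45.
The last common window of at least 90 minutes is 09:30-13:00; a 90-minute meeting can start as late as 11:30 and still end by 13:00.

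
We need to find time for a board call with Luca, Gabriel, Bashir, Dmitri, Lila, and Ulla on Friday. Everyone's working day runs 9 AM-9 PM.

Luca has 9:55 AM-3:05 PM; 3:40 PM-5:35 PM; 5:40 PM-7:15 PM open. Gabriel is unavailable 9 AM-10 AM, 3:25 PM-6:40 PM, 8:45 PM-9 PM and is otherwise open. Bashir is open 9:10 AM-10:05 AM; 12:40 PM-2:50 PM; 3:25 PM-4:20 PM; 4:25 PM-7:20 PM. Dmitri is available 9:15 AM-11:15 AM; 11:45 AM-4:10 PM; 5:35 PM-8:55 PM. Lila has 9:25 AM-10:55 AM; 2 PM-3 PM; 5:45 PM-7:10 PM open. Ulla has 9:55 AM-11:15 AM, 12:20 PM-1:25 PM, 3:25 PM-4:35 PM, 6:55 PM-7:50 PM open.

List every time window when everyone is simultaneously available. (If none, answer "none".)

10:00-10:05, 18:55-19:10

Luca free: 09:55-15:05, 15:40-17:35, 17:40-19:15.
Gabriel free: 10:00-15:25, 18:40-20:45 (invert busy blocks within the working day).
Bashir free: 09:10-10:05, 12:40-14:50, 15:25-16:20, 16:25-19:20.
Dmitri free: 09:15-11:15, 11:45-16:10, 17:35-20:55.
Lila free: 09:25-10:55, 14:00-15:00, 17:45-19:10.
Ulla free: 09:55-11:15, 12:20-13:25, 15:25-16:35, 18:55-19:50.
Luca ∩ Gabriel: 10:00-15:05, 18:40-19:15.
Luca ∩ Gabriel ∩ Bashir: 10:00-10:05, 12:40-14:50, 18:40-19:15.
Luca ∩ Gabriel ∩ Bashir ∩ Dmitri: 10:00-10:05, 12:40-14:50, 18:40-19:15.
Luca ∩ Gabriel ∩ Bashir ∩ Dmitri ∩ Lila: 10:00-10:05, 14:00-14:50, 18:40-19:10.
Luca ∩ Gabriel ∩ Bashir ∩ Dmitri ∩ Lila ∩ Ulla: 10:00-10:05, 18:55-19:10.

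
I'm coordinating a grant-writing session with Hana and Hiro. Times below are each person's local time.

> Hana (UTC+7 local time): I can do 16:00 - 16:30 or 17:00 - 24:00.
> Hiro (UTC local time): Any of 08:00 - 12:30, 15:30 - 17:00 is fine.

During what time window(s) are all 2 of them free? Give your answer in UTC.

Hana in UTC: 09:00-09:30, 10:00-17:00 (subtract 7h to convert from UTC+7).
Hiro in UTC: 08:00-12:30, 15:30-17:00.
Hana ∩ Hiro: 09:00-09:30, 10:00-12:30, 15:30-17:00.

09:00-09:30, 10:00-12:30, 15:30-17:00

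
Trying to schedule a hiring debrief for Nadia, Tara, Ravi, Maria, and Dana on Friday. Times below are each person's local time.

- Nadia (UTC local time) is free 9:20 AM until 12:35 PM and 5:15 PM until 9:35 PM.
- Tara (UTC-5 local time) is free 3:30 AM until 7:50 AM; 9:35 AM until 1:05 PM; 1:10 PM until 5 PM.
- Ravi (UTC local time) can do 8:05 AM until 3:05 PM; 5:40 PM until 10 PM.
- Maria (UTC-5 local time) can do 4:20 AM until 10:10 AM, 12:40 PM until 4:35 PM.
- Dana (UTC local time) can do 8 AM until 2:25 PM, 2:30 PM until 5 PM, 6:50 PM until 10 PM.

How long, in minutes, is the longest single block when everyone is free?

195

Nadia in UTC: 09:20-12:35, 17:15-21:35.
Tara in UTC: 08:30-12:50, 14:35-18:05, 18:10-22:00 (add 5h to convert from UTC-5).
Ravi in UTC: 08:05-15:05, 17:40-22:00.
Maria in UTC: 09:20-15:10, 17:40-21:35 (add 5h to convert from UTC-5).
Dana in UTC: 08:00-14:25, 14:30-17:00, 18:50-22:00.
Nadia ∩ Tara: 09:20-12:35, 17:15-18:05, 18:10-21:35.
Nadia ∩ Tara ∩ Ravi: 09:20-12:35, 17:40-18:05, 18:10-21:35.
Nadia ∩ Tara ∩ Ravi ∩ Maria: 09:20-12:35, 17:40-18:05, 18:10-21:35.
Nadia ∩ Tara ∩ Ravi ∩ Maria ∩ Dana: 09:20-12:35, 18:50-21:35.
So the common availability across everyone is 09:20-12:35, 18:50-21:35.
The longest is 09:20-12:35 at 195 minutes.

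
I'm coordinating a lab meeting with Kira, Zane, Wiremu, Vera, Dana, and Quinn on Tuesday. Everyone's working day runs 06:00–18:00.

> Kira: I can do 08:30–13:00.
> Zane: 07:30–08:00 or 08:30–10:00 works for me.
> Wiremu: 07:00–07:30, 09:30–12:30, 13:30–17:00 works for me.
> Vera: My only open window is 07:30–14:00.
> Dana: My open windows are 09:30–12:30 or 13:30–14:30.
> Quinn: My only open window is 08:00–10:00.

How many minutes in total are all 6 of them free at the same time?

Kira ∩ Zane: 08:30-10:00.
Kira ∩ Zane ∩ Wiremu: 09:30-10:00.
Kira ∩ Zane ∩ Wiremu ∩ Vera: 09:30-10:00.
Kira ∩ Zane ∩ Wiremu ∩ Vera ∩ Dana: 09:30-10:00.
Kira ∩ Zane ∩ Wiremu ∩ Vera ∩ Dana ∩ Quinn: 09:30-10:00.
Those are the intersection windows.
That's a single block of 30 minutes.

30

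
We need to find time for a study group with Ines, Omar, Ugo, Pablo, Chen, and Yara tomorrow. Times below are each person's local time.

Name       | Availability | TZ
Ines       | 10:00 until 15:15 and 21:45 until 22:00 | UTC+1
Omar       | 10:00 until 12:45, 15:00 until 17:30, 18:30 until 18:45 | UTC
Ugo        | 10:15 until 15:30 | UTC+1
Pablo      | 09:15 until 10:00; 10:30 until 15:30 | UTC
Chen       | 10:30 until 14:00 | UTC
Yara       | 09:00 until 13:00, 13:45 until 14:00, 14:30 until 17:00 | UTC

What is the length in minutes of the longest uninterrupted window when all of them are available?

Ines in UTC: 09:00-14:15, 20:45-21:00 (subtract 1h to convert from UTC+1).
Omar in UTC: 10:00-12:45, 15:00-17:30, 18:30-18:45.
Ugo in UTC: 09:15-14:30 (subtract 1h to convert from UTC+1).
Pablo in UTC: 09:15-10:00, 10:30-15:30.
Chen in UTC: 10:30-14:00.
Yara in UTC: 09:00-13:00, 13:45-14:00, 14:30-17:00.
Ines ∩ Omar: 10:00-12:45.
Ines ∩ Omar ∩ Ugo: 10:00-12:45.
Ines ∩ Omar ∩ Ugo ∩ Pablo: 10:30-12:45.
Ines ∩ Omar ∩ Ugo ∩ Pablo ∩ Chen: 10:30-12:45.
Ines ∩ Omar ∩ Ugo ∩ Pablo ∩ Chen ∩ Yara: 10:30-12:45.
Those are the intersection windows.
The longest is 10:30-12:45 at 135 minutes.

135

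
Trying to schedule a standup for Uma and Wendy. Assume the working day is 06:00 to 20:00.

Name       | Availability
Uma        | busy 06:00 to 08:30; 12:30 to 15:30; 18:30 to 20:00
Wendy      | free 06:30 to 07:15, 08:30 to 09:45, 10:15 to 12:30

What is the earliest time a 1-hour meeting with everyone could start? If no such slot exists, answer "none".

08:30

Uma free: 08:30-12:30, 15:30-18:30 (invert busy blocks within the working day).
Wendy free: 06:30-07:15, 08:30-09:45, 10:15-12:30.
Uma ∩ Wendy: 08:30-09:45, 10:15-12:30.
The first common window of at least 60 minutes is 08:30-09:45, so the earliest start is 08:30.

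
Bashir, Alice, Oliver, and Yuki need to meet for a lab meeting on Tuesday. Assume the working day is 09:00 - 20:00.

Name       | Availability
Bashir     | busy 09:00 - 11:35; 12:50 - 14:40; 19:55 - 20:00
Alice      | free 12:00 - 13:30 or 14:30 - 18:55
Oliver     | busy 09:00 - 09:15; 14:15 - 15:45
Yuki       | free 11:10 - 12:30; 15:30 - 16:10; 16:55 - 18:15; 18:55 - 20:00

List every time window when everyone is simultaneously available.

12:00-12:30, 15:45-16:10, 16:55-18:15

Bashir free: 11:35-12:50, 14:40-19:55 (invert busy blocks within the working day).
Alice free: 12:00-13:30, 14:30-18:55.
Oliver free: 09:15-14:15, 15:45-20:00 (invert busy blocks within the working day).
Yuki free: 11:10-12:30, 15:30-16:10, 16:55-18:15, 18:55-20:00.
Bashir ∩ Alice: 12:00-12:50, 14:40-18:55.
Bashir ∩ Alice ∩ Oliver: 12:00-12:50, 15:45-18:55.
Bashir ∩ Alice ∩ Oliver ∩ Yuki: 12:00-12:30, 15:45-16:10, 16:55-18:15.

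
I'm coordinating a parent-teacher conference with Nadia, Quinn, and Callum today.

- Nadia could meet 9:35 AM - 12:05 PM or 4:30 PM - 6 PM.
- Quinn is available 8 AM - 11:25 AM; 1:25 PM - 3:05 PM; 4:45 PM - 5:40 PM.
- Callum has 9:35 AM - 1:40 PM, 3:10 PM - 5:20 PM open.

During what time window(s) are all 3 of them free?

Nadia ∩ Quinn: 09:35-11:25, 16:45-17:40.
Nadia ∩ Quinn ∩ Callum: 09:35-11:25, 16:45-17:20.

09:35-11:25, 16:45-17:20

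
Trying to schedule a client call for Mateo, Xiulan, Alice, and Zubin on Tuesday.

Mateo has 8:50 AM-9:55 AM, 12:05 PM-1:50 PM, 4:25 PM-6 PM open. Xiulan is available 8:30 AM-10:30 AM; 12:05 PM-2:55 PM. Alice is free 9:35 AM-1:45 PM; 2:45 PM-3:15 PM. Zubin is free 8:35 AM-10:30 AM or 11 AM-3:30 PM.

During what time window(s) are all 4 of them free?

09:35-09:55, 12:05-13:45

Mateo ∩ Xiulan: 08:50-09:55, 12:05-13:50.
Mateo ∩ Xiulan ∩ Alice: 09:35-09:55, 12:05-13:45.
Mateo ∩ Xiulan ∩ Alice ∩ Zubin: 09:35-09:55, 12:05-13:45.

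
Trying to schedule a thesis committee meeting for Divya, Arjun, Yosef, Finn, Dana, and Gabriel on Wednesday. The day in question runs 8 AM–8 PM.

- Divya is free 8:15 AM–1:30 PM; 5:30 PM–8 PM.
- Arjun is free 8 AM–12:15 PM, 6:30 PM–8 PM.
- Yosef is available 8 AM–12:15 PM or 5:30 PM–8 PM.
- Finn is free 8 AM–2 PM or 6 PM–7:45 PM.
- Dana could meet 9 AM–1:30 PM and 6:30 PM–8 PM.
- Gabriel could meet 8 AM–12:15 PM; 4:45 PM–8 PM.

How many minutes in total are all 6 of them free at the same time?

270

Divya ∩ Arjun: 08:15-12:15, 18:30-20:00.
Divya ∩ Arjun ∩ Yosef: 08:15-12:15, 18:30-20:00.
Divya ∩ Arjun ∩ Yosef ∩ Finn: 08:15-12:15, 18:30-19:45.
Divya ∩ Arjun ∩ Yosef ∩ Finn ∩ Dana: 09:00-12:15, 18:30-19:45.
Divya ∩ Arjun ∩ Yosef ∩ Finn ∩ Dana ∩ Gabriel: 09:00-12:15, 18:30-19:45.
Summing the common windows: 195 + 75 = 270 minutes.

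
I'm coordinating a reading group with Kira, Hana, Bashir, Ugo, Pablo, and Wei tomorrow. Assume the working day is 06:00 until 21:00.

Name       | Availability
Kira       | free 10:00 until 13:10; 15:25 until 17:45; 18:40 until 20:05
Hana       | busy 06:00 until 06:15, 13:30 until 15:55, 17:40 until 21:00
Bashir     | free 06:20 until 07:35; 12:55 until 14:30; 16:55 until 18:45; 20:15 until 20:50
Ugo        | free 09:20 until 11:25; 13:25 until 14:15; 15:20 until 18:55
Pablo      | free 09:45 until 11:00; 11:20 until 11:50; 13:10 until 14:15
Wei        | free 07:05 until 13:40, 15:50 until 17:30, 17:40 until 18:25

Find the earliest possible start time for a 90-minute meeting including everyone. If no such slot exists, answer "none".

none

Kira free: 10:00-13:10, 15:25-17:45, 18:40-20:05.
Hana free: 06:15-13:30, 15:55-17:40 (invert busy blocks within the working day).
Bashir free: 06:20-07:35, 12:55-14:30, 16:55-18:45, 20:15-20:50.
Ugo free: 09:20-11:25, 13:25-14:15, 15:20-18:55.
Pablo free: 09:45-11:00, 11:20-11:50, 13:10-14:15.
Wei free: 07:05-13:40, 15:50-17:30, 17:40-18:25.
Kira ∩ Hana: 10:00-13:10, 15:55-17:40.
Kira ∩ Hana ∩ Bashir: 12:55-13:10, 16:55-17:40.
Kira ∩ Hana ∩ Bashir ∩ Ugo: 16:55-17:40.
Kira ∩ Hana ∩ Bashir ∩ Ugo ∩ Pablo: ∅.
Kira ∩ Hana ∩ Bashir ∩ Ugo ∩ Pablo ∩ Wei: ∅.
There is no time when everyone is free.
No common window is at least 90 minutes long.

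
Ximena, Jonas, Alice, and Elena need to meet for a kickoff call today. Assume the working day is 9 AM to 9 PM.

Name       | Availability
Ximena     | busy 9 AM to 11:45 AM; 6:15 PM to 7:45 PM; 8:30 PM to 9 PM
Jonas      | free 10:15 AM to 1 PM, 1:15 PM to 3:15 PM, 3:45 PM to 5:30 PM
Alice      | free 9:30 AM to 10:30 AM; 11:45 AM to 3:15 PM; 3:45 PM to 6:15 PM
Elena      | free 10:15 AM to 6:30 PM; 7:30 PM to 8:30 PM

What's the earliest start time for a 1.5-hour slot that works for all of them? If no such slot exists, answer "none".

Ximena free: 11:45-18:15, 19:45-20:30 (invert busy blocks within the working day).
Jonas free: 10:15-13:00, 13:15-15:15, 15:45-17:30.
Alice free: 09:30-10:30, 11:45-15:15, 15:45-18:15.
Elena free: 10:15-18:30, 19:30-20:30.
Ximena ∩ Jonas: 11:45-13:00, 13:15-15:15, 15:45-17:30.
Ximena ∩ Jonas ∩ Alice: 11:45-13:00, 13:15-15:15, 15:45-17:30.
Ximena ∩ Jonas ∩ Alice ∩ Elena: 11:45-13:00, 13:15-15:15, 15:45-17:30.
The first common window of at least 90 minutes is 13:15-15:15, so the earliest start is 13:15.

13:15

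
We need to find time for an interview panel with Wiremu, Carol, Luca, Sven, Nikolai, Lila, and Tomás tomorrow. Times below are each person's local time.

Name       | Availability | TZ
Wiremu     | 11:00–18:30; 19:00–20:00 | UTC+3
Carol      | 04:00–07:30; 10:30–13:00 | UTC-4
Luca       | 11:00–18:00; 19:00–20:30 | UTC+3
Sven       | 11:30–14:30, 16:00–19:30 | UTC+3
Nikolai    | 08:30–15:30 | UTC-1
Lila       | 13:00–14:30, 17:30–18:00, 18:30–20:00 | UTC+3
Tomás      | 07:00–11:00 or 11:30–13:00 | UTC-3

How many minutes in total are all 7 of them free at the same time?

Wiremu in UTC: 08:00-15:30, 16:00-17:00 (subtract 3h to convert from UTC+3).
Carol in UTC: 08:00-11:30, 14:30-17:00 (add 4h to convert from UTC-4).
Luca in UTC: 08:00-15:00, 16:00-17:30 (subtract 3h to convert from UTC+3).
Sven in UTC: 08:30-11:30, 13:00-16:30 (subtract 3h to convert from UTC+3).
Nikolai in UTC: 09:30-16:30 (add 1h to convert from UTC-1).
Lila in UTC: 10:00-11:30, 14:30-15:00, 15:30-17:00 (subtract 3h to convert from UTC+3).
Tomás in UTC: 10:00-14:00, 14:30-16:00 (add 3h to convert from UTC-3).
Wiremu ∩ Carol: 08:00-11:30, 14:30-15:30, 16:00-17:00.
Wiremu ∩ Carol ∩ Luca: 08:00-11:30, 14:30-15:00, 16:00-17:00.
Wiremu ∩ Carol ∩ Luca ∩ Sven: 08:30-11:30, 14:30-15:00, 16:00-16:30.
Wiremu ∩ Carol ∩ Luca ∩ Sven ∩ Nikolai: 09:30-11:30, 14:30-15:00, 16:00-16:30.
Wiremu ∩ Carol ∩ Luca ∩ Sven ∩ Nikolai ∩ Lila: 10:00-11:30, 14:30-15:00, 16:00-16:30.
Wiremu ∩ Carol ∩ Luca ∩ Sven ∩ Nikolai ∩ Lila ∩ Tomás: 10:00-11:30, 14:30-15:00.
Summing the common windows: 90 + 30 = 120 minutes.

120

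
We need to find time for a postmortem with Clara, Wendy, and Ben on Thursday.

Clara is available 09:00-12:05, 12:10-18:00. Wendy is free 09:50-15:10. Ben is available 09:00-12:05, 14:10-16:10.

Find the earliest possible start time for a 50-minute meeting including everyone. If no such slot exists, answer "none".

09:50

Clara ∩ Wendy: 09:50-12:05, 12:10-15:10.
Clara ∩ Wendy ∩ Ben: 09:50-12:05, 14:10-15:10.
The first common window of at least 50 minutes is 09:50-12:05, so the earliest start is 09:50.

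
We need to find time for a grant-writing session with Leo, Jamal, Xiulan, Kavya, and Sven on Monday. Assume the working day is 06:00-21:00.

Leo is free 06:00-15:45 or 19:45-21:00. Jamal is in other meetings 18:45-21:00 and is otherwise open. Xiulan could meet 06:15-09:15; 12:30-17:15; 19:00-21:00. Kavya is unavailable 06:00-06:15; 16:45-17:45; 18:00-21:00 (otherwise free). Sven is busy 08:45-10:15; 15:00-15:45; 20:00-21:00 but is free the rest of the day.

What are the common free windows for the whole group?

06:15-08:45, 12:30-15:00

Leo free: 06:00-15:45, 19:45-21:00.
Jamal free: 06:00-18:45 (invert busy blocks within the working day).
Xiulan free: 06:15-09:15, 12:30-17:15, 19:00-21:00.
Kavya free: 06:15-16:45, 17:45-18:00 (invert busy blocks within the working day).
Sven free: 06:00-08:45, 10:15-15:00, 15:45-20:00 (invert busy blocks within the working day).
Leo ∩ Jamal: 06:00-15:45.
Leo ∩ Jamal ∩ Xiulan: 06:15-09:15, 12:30-15:45.
Leo ∩ Jamal ∩ Xiulan ∩ Kavya: 06:15-09:15, 12:30-15:45.
Leo ∩ Jamal ∩ Xiulan ∩ Kavya ∩ Sven: 06:15-08:45, 12:30-15:00.
So the common availability across everyone is 06:15-08:45, 12:30-15:00.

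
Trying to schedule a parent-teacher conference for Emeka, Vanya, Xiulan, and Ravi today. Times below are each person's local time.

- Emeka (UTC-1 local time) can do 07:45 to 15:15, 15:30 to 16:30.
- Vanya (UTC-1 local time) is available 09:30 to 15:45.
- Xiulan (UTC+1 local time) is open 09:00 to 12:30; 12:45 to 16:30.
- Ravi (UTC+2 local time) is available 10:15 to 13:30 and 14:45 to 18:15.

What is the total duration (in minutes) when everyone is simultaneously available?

225

Emeka in UTC: 08:45-16:15, 16:30-17:30 (add 1h to convert from UTC-1).
Vanya in UTC: 10:30-16:45 (add 1h to convert from UTC-1).
Xiulan in UTC: 08:00-11:30, 11:45-15:30 (subtract 1h to convert from UTC+1).
Ravi in UTC: 08:15-11:30, 12:45-16:15 (subtract 2h to convert from UTC+2).
Emeka ∩ Vanya: 10:30-16:15, 16:30-16:45.
Emeka ∩ Vanya ∩ Xiulan: 10:30-11:30, 11:45-15:30.
Emeka ∩ Vanya ∩ Xiulan ∩ Ravi: 10:30-11:30, 12:45-15:30.
Summing the common windows: 60 + 165 = 225 minutes.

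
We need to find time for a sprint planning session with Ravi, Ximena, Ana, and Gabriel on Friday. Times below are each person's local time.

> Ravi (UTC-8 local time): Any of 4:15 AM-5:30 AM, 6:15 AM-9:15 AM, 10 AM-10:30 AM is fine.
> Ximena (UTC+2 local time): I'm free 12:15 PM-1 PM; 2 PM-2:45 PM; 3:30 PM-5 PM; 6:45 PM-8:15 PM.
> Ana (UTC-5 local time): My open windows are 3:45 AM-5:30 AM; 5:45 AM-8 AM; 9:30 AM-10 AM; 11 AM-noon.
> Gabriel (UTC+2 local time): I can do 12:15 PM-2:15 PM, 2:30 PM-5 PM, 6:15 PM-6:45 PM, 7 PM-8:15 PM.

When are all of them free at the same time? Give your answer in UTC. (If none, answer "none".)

Ravi in UTC: 12:15-13:30, 14:15-17:15, 18:00-18:30 (add 8h to convert from UTC-8).
Ximena in UTC: 10:15-11:00, 12:00-12:45, 13:30-15:00, 16:45-18:15 (subtract 2h to convert from UTC+2).
Ana in UTC: 08:45-10:30, 10:45-13:00, 14:30-15:00, 16:00-17:00 (add 5h to convert from UTC-5).
Gabriel in UTC: 10:15-12:15, 12:30-15:00, 16:15-16:45, 17:00-18:15 (subtract 2h to convert from UTC+2).
Ravi ∩ Ximena: 12:15-12:45, 14:15-15:00, 16:45-17:15, 18:00-18:15.
Ravi ∩ Ximena ∩ Ana: 12:15-12:45, 14:30-15:00, 16:45-17:00.
Ravi ∩ Ximena ∩ Ana ∩ Gabriel: 12:30-12:45, 14:30-15:00.

12:30-12:45, 14:30-15:00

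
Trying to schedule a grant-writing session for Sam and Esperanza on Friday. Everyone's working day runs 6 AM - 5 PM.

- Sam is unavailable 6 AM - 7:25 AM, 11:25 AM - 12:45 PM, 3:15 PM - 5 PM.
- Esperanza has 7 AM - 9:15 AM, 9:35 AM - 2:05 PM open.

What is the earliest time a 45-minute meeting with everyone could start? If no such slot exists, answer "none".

07:25

Sam free: 07:25-11:25, 12:45-15:15 (invert busy blocks within the working day).
Esperanza free: 07:00-09:15, 09:35-14:05.
Sam ∩ Esperanza: 07:25-09:15, 09:35-11:25, 12:45-14:05.
Those are the intersection windows.
The first common window of at least 45 minutes is 07:25-09:15, so the earliest start is 07:25.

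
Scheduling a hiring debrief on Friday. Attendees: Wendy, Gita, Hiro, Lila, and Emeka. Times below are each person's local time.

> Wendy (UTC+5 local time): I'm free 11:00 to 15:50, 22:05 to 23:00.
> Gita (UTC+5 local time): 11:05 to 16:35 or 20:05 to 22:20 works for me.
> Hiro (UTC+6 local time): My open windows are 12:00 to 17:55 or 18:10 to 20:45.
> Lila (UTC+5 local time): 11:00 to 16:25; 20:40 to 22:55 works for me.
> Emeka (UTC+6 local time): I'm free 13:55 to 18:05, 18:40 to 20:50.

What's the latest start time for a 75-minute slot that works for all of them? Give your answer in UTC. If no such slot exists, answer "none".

Wendy in UTC: 06:00-10:50, 17:05-18:00 (subtract 5h to convert from UTC+5).
Gita in UTC: 06:05-11:35, 15:05-17:20 (subtract 5h to convert from UTC+5).
Hiro in UTC: 06:00-11:55, 12:10-14:45 (subtract 6h to convert from UTC+6).
Lila in UTC: 06:00-11:25, 15:40-17:55 (subtract 5h to convert from UTC+5).
Emeka in UTC: 07:55-12:05, 12:40-14:50 (subtract 6h to convert from UTC+6).
Wendy ∩ Gita: 06:05-10:50, 17:05-17:20.
Wendy ∩ Gita ∩ Hiro: 06:05-10:50.
Wendy ∩ Gita ∩ Hiro ∩ Lila: 06:05-10:50.
Wendy ∩ Gita ∩ Hiro ∩ Lila ∩ Emeka: 07:55-10:50.
So the common availability across everyone is 07:55-10:50.
The last common window of at least 75 minutes is 07:55-10:50; a 75-minute meeting can start as late as 09:35 and still end by 10:50.

09:35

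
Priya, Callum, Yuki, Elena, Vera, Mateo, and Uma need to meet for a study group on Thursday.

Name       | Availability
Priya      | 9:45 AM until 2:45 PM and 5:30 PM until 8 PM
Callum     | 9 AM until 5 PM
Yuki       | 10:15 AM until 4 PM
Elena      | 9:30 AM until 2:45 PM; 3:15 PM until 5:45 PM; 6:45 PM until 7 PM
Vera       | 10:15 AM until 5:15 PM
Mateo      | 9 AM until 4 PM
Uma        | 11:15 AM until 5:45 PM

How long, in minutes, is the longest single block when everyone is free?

Priya ∩ Callum: 09:45-14:45.
Priya ∩ Callum ∩ Yuki: 10:15-14:45.
Priya ∩ Callum ∩ Yuki ∩ Elena: 10:15-14:45.
Priya ∩ Callum ∩ Yuki ∩ Elena ∩ Vera: 10:15-14:45.
Priya ∩ Callum ∩ Yuki ∩ Elena ∩ Vera ∩ Mateo: 10:15-14:45.
Priya ∩ Callum ∩ Yuki ∩ Elena ∩ Vera ∩ Mateo ∩ Uma: 11:15-14:45.
The longest is 11:15-14:45 at 210 minutes.

210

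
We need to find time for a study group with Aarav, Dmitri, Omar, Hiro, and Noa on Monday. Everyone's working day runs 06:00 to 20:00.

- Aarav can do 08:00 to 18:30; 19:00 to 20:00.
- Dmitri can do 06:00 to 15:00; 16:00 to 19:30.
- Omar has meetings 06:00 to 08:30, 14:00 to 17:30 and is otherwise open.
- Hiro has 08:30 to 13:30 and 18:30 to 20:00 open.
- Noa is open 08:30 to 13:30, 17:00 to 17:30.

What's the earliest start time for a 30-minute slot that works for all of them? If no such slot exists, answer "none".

Aarav free: 08:00-18:30, 19:00-20:00.
Dmitri free: 06:00-15:00, 16:00-19:30.
Omar free: 08:30-14:00, 17:30-20:00 (invert busy blocks within the working day).
Hiro free: 08:30-13:30, 18:30-20:00.
Noa free: 08:30-13:30, 17:00-17:30.
Aarav ∩ Dmitri: 08:00-15:00, 16:00-18:30, 19:00-19:30.
Aarav ∩ Dmitri ∩ Omar: 08:30-14:00, 17:30-18:30, 19:00-19:30.
Aarav ∩ Dmitri ∩ Omar ∩ Hiro: 08:30-13:30, 19:00-19:30.
Aarav ∩ Dmitri ∩ Omar ∩ Hiro ∩ Noa: 08:30-13:30.
So the common availability across everyone is 08:30-13:30.
The first common window of at least 30 minutes is 08:30-13:30, so the earliest start is 08:30.

08:30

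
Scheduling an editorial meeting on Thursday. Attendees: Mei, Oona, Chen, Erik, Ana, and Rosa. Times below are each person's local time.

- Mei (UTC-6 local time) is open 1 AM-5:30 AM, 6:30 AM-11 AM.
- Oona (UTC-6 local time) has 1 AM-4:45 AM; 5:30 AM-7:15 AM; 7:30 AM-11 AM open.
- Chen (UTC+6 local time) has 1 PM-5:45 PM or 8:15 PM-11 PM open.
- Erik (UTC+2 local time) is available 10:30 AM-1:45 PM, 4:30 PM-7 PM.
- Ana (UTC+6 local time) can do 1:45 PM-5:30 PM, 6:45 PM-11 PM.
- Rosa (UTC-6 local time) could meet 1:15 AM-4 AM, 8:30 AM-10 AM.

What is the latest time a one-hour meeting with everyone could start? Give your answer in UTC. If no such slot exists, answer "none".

15:00

Mei in UTC: 07:00-11:30, 12:30-17:00 (add 6h to convert from UTC-6).
Oona in UTC: 07:00-10:45, 11:30-13:15, 13:30-17:00 (add 6h to convert from UTC-6).
Chen in UTC: 07:00-11:45, 14:15-17:00 (subtract 6h to convert from UTC+6).
Erik in UTC: 08:30-11:45, 14:30-17:00 (subtract 2h to convert from UTC+2).
Ana in UTC: 07:45-11:30, 12:45-17:00 (subtract 6h to convert from UTC+6).
Rosa in UTC: 07:15-10:00, 14:30-16:00 (add 6h to convert from UTC-6).
Mei ∩ Oona: 07:00-10:45, 12:30-13:15, 13:30-17:00.
Mei ∩ Oona ∩ Chen: 07:00-10:45, 14:15-17:00.
Mei ∩ Oona ∩ Chen ∩ Erik: 08:30-10:45, 14:30-17:00.
Mei ∩ Oona ∩ Chen ∩ Erik ∩ Ana: 08:30-10:45, 14:30-17:00.
Mei ∩ Oona ∩ Chen ∩ Erik ∩ Ana ∩ Rosa: 08:30-10:00, 14:30-16:00.
Those are the intersection windows.
The last common window of at least 60 minutes is 14:30-16:00; a 60-minute meeting can start as late as 15:00 and still end by 16:00.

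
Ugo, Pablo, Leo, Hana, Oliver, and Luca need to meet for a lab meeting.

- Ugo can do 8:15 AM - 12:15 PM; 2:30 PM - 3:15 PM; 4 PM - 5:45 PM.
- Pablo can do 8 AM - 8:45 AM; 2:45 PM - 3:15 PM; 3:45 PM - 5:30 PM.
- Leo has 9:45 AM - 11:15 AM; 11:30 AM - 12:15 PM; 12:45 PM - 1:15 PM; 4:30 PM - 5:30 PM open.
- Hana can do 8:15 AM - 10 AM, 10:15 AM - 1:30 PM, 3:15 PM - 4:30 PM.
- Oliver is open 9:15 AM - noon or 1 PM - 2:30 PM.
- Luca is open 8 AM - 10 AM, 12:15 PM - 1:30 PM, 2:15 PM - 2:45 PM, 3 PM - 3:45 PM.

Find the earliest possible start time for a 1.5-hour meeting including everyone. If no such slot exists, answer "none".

none

Ugo ∩ Pablo: 08:15-08:45, 14:45-15:15, 16:00-17:30.
Ugo ∩ Pablo ∩ Leo: 16:30-17:30.
Ugo ∩ Pablo ∩ Leo ∩ Hana: ∅.
Ugo ∩ Pablo ∩ Leo ∩ Hana ∩ Oliver: ∅.
Ugo ∩ Pablo ∩ Leo ∩ Hana ∩ Oliver ∩ Luca: ∅.
There is no time when everyone is free.
No common window is at least 90 minutes long.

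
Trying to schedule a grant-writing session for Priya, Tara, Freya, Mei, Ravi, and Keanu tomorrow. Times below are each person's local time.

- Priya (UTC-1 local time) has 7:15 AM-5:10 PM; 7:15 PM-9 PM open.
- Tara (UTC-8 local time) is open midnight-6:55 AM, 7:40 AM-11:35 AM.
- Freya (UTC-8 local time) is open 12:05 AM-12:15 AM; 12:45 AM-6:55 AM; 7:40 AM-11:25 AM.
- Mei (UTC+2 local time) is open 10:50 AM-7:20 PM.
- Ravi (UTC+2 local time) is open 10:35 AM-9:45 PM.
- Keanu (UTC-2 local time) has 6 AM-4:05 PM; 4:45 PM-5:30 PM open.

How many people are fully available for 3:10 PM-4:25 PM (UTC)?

4

Priya in UTC: 08:15-18:10, 20:15-22:00 (add 1h to convert from UTC-1).
Tara in UTC: 08:00-14:55, 15:40-19:35 (add 8h to convert from UTC-8).
Freya in UTC: 08:05-08:15, 08:45-14:55, 15:40-19:25 (add 8h to convert from UTC-8).
Mei in UTC: 08:50-17:20 (subtract 2h to convert from UTC+2).
Ravi in UTC: 08:35-19:45 (subtract 2h to convert from UTC+2).
Keanu in UTC: 08:00-18:05, 18:45-19:30 (add 2h to convert from UTC-2).
Priya, Mei, Ravi, and Keanu can make the full 15:10-16:25 slot — that's 4.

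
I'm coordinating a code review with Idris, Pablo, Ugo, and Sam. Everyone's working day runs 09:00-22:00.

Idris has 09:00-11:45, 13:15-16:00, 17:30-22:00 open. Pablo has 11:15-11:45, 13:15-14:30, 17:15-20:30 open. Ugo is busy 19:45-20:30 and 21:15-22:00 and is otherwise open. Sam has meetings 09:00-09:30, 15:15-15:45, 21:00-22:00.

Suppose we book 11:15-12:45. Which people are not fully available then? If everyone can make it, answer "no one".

Idris free: 09:00-11:45, 13:15-16:00, 17:30-22:00.
Pablo free: 11:15-11:45, 13:15-14:30, 17:15-20:30.
Ugo free: 09:00-19:45, 20:30-21:15 (invert busy blocks within the working day).
Sam free: 09:30-15:15, 15:45-21:00 (invert busy blocks within the working day).
Idris: not fully free for 11:15-12:45. Pablo: not fully free for 11:15-12:45. Ugo: free for 11:15-12:45. Sam: free for 11:15-12:45.

Idris, Pablo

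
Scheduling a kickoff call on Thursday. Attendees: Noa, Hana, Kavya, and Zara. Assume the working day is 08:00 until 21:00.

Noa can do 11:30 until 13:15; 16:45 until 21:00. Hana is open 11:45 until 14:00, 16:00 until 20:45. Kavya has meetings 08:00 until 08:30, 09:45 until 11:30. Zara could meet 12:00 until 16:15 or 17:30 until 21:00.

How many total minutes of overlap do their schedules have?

270

Noa free: 11:30-13:15, 16:45-21:00.
Hana free: 11:45-14:00, 16:00-20:45.
Kavya free: 08:30-09:45, 11:30-21:00 (invert busy blocks within the working day).
Zara free: 12:00-16:15, 17:30-21:00.
Noa ∩ Hana: 11:45-13:15, 16:45-20:45.
Noa ∩ Hana ∩ Kavya: 11:45-13:15, 16:45-20:45.
Noa ∩ Hana ∩ Kavya ∩ Zara: 12:00-13:15, 17:30-20:45.
Those are the intersection windows.
Summing the common windows: 75 + 195 = 270 minutes.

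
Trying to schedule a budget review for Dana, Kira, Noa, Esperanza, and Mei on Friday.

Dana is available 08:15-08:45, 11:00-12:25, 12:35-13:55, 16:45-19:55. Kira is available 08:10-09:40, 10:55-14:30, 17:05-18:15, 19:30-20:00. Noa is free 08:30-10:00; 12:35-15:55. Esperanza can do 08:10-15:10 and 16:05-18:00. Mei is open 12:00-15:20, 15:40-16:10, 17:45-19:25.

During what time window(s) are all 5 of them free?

12:35-13:55

Dana ∩ Kira: 08:15-08:45, 11:00-12:25, 12:35-13:55, 17:05-18:15, 19:30-19:55.
Dana ∩ Kira ∩ Noa: 08:30-08:45, 12:35-13:55.
Dana ∩ Kira ∩ Noa ∩ Esperanza: 08:30-08:45, 12:35-13:55.
Dana ∩ Kira ∩ Noa ∩ Esperanza ∩ Mei: 12:35-13:55.
Those are the intersection windows.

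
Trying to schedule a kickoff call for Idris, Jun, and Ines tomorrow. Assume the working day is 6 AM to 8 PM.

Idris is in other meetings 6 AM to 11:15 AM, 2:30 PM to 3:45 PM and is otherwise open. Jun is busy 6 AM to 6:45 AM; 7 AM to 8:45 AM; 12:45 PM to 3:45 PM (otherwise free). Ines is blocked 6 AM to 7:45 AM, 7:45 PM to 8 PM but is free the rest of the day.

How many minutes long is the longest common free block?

240

Idris free: 11:15-14:30, 15:45-20:00 (invert busy blocks within the working day).
Jun free: 06:45-07:00, 08:45-12:45, 15:45-20:00 (invert busy blocks within the working day).
Ines free: 07:45-19:45 (invert busy blocks within the working day).
Idris ∩ Jun: 11:15-12:45, 15:45-20:00.
Idris ∩ Jun ∩ Ines: 11:15-12:45, 15:45-19:45.
The longest is 15:45-19:45 at 240 minutes.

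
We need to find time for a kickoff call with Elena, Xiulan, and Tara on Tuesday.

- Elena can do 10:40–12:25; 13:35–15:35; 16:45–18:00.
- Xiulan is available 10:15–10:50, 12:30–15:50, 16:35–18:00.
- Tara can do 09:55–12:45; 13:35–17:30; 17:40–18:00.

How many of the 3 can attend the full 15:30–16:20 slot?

Tara can make the full 15:30-16:20 slot — that's 1.

1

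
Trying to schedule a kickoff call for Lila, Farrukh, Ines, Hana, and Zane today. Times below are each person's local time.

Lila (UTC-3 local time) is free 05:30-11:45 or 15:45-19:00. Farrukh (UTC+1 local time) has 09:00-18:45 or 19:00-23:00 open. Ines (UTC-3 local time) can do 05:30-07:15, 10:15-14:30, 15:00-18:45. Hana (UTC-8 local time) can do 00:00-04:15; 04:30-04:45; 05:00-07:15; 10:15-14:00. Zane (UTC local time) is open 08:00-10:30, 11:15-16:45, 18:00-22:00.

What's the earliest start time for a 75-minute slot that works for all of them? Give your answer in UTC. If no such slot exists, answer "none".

Lila in UTC: 08:30-14:45, 18:45-22:00 (add 3h to convert from UTC-3).
Farrukh in UTC: 08:00-17:45, 18:00-22:00 (subtract 1h to convert from UTC+1).
Ines in UTC: 08:30-10:15, 13:15-17:30, 18:00-21:45 (add 3h to convert from UTC-3).
Hana in UTC: 08:00-12:15, 12:30-12:45, 13:00-15:15, 18:15-22:00 (add 8h to convert from UTC-8).
Zane in UTC: 08:00-10:30, 11:15-16:45, 18:00-22:00.
Lila ∩ Farrukh: 08:30-14:45, 18:45-22:00.
Lila ∩ Farrukh ∩ Ines: 08:30-10:15, 13:15-14:45, 18:45-21:45.
Lila ∩ Farrukh ∩ Ines ∩ Hana: 08:30-10:15, 13:15-14:45, 18:45-21:45.
Lila ∩ Farrukh ∩ Ines ∩ Hana ∩ Zane: 08:30-10:15, 13:15-14:45, 18:45-21:45.
So the common availability across everyone is 08:30-10:15, 13:15-14:45, 18:45-21:45.
The first common window of at least 75 minutes is 08:30-10:15, so the earliest start is 08:30.

08:30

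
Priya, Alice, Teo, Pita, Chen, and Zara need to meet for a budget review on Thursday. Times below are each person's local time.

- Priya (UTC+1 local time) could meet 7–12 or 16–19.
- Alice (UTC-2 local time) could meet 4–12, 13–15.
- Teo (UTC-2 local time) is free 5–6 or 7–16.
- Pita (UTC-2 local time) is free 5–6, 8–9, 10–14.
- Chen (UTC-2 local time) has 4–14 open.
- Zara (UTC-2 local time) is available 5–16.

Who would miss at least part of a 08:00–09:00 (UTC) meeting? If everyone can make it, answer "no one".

Priya in UTC: 06:00-11:00, 15:00-18:00 (subtract 1h to convert from UTC+1).
Alice in UTC: 06:00-14:00, 15:00-17:00 (add 2h to convert from UTC-2).
Teo in UTC: 07:00-08:00, 09:00-18:00 (add 2h to convert from UTC-2).
Pita in UTC: 07:00-08:00, 10:00-11:00, 12:00-16:00 (add 2h to convert from UTC-2).
Chen in UTC: 06:00-16:00 (add 2h to convert from UTC-2).
Zara in UTC: 07:00-18:00 (add 2h to convert from UTC-2).
Priya: free for 08:00-09:00. Alice: free for 08:00-09:00. Teo: not fully free for 08:00-09:00. Pita: not fully free for 08:00-09:00. Chen: free for 08:00-09:00. Zara: free for 08:00-09:00.

Pita, Teo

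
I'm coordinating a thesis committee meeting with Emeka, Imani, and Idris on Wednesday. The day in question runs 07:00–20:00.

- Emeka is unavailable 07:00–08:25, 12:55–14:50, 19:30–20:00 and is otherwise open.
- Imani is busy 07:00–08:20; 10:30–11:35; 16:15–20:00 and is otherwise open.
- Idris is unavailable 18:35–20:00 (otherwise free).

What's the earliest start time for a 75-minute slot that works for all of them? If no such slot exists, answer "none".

08:25

Emeka free: 08:25-12:55, 14:50-19:30 (invert busy blocks within the working day).
Imani free: 08:20-10:30, 11:35-16:15 (invert busy blocks within the working day).
Idris free: 07:00-18:35 (invert busy blocks within the working day).
Emeka ∩ Imani: 08:25-10:30, 11:35-12:55, 14:50-16:15.
Emeka ∩ Imani ∩ Idris: 08:25-10:30, 11:35-12:55, 14:50-16:15.
So the common availability across everyone is 08:25-10:30, 11:35-12:55, 14:50-16:15.
The first common window of at least 75 minutes is 08:25-10:30, so the earliest start is 08:25.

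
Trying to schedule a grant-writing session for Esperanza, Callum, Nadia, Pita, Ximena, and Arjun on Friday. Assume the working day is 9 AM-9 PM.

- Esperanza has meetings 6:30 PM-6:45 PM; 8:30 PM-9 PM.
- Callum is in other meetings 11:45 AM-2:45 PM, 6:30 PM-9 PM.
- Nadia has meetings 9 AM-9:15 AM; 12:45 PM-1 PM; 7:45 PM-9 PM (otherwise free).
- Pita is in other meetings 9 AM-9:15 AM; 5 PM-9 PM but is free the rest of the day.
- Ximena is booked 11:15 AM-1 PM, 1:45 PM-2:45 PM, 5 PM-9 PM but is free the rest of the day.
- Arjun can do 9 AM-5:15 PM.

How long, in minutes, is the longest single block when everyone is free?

Esperanza free: 09:00-18:30, 18:45-20:30 (invert busy blocks within the working day).
Callum free: 09:00-11:45, 14:45-18:30 (invert busy blocks within the working day).
Nadia free: 09:15-12:45, 13:00-19:45 (invert busy blocks within the working day).
Pita free: 09:15-17:00 (invert busy blocks within the working day).
Ximena free: 09:00-11:15, 13:00-13:45, 14:45-17:00 (invert busy blocks within the working day).
Arjun free: 09:00-17:15.
Esperanza ∩ Callum: 09:00-11:45, 14:45-18:30.
Esperanza ∩ Callum ∩ Nadia: 09:15-11:45, 14:45-18:30.
Esperanza ∩ Callum ∩ Nadia ∩ Pita: 09:15-11:45, 14:45-17:00.
Esperanza ∩ Callum ∩ Nadia ∩ Pita ∩ Ximena: 09:15-11:15, 14:45-17:00.
Esperanza ∩ Callum ∩ Nadia ∩ Pita ∩ Ximena ∩ Arjun: 09:15-11:15, 14:45-17:00.
The longest is 14:45-17:00 at 135 minutes.

135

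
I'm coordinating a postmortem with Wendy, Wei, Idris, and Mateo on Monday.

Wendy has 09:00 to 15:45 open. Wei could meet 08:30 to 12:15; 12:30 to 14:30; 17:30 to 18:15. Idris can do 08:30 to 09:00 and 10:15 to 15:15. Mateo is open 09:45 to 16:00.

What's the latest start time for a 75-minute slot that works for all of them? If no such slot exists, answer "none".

13:15

Wendy ∩ Wei: 09:00-12:15, 12:30-14:30.
Wendy ∩ Wei ∩ Idris: 10:15-12:15, 12:30-14:30.
Wendy ∩ Wei ∩ Idris ∩ Mateo: 10:15-12:15, 12:30-14:30.
The last common window of at least 75 minutes is 12:30-14:30; a 75-minute meeting can start as late as 13:15 and still end by 14:30.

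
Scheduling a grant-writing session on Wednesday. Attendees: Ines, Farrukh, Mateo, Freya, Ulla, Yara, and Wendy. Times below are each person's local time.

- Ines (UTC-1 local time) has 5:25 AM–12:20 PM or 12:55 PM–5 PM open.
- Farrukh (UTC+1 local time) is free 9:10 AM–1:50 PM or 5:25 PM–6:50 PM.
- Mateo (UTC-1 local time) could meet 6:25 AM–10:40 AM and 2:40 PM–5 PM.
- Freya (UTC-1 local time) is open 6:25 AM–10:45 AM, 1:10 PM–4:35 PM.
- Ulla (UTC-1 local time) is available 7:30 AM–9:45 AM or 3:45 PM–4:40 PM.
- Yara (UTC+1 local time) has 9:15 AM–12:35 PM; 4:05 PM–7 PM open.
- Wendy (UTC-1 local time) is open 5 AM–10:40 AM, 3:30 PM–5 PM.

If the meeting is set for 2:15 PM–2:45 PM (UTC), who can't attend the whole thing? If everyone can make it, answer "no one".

Ines in UTC: 06:25-13:20, 13:55-18:00 (add 1h to convert from UTC-1).
Farrukh in UTC: 08:10-12:50, 16:25-17:50 (subtract 1h to convert from UTC+1).
Mateo in UTC: 07:25-11:40, 15:40-18:00 (add 1h to convert from UTC-1).
Freya in UTC: 07:25-11:45, 14:10-17:35 (add 1h to convert from UTC-1).
Ulla in UTC: 08:30-10:45, 16:45-17:40 (add 1h to convert from UTC-1).
Yara in UTC: 08:15-11:35, 15:05-18:00 (subtract 1h to convert from UTC+1).
Wendy in UTC: 06:00-11:40, 16:30-18:00 (add 1h to convert from UTC-1).
Ines: free for 14:15-14:45. Farrukh: not fully free for 14:15-14:45. Mateo: not fully free for 14:15-14:45. Freya: free for 14:15-14:45. Ulla: not fully free for 14:15-14:45. Yara: not fully free for 14:15-14:45. Wendy: not fully free for 14:15-14:45.

Farrukh, Mateo, Ulla, Wendy, Yara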